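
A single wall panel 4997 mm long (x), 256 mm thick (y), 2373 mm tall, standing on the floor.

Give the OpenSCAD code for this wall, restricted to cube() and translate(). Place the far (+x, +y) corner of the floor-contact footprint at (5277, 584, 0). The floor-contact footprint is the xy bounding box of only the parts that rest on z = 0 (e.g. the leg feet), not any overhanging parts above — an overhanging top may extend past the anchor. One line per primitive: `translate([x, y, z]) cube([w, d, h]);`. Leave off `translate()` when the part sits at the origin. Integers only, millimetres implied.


translate([280, 328, 0]) cube([4997, 256, 2373]);


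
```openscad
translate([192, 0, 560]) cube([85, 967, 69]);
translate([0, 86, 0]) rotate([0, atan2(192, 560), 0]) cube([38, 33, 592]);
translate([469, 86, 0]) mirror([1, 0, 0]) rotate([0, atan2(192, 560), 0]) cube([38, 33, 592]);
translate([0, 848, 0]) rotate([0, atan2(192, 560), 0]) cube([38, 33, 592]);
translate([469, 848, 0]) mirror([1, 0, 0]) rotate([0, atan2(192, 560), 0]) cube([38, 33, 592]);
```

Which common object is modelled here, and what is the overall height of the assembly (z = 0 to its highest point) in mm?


A sawhorse. The overall height is 629 mm.

A beam across two mirrored pairs of raked legs — a sawhorse. The beam's underside is at z = 560 (matching the legs' vertical rise in atan2(192, 560)) and the beam is 69 mm tall, so its top is at 560 + 69 = 629 mm. The raked legs top out at the beam's underside, so that is the highest point.


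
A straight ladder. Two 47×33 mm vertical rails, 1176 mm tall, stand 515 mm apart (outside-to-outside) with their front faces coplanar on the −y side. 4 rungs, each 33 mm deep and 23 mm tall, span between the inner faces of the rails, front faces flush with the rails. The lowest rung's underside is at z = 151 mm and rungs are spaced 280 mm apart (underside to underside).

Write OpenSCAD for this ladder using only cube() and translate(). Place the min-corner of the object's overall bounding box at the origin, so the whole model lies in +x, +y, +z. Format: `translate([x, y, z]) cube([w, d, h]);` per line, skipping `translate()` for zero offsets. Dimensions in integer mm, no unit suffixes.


cube([47, 33, 1176]);
translate([468, 0, 0]) cube([47, 33, 1176]);
translate([47, 0, 151]) cube([421, 33, 23]);
translate([47, 0, 431]) cube([421, 33, 23]);
translate([47, 0, 711]) cube([421, 33, 23]);
translate([47, 0, 991]) cube([421, 33, 23]);


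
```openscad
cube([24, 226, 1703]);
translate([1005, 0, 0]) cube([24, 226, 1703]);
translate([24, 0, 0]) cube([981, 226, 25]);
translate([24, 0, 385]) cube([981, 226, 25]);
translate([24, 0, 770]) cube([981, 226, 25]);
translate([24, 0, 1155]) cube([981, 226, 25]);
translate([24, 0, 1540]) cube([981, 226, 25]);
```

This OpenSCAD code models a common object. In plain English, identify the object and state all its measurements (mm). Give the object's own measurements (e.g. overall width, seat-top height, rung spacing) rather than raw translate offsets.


An open bookshelf. Two side panels, each 24 mm thick, 226 mm deep and 1703 mm tall, stand 1029 mm apart (outside-to-outside). Between them sit 5 shelves, each 25 mm thick and 226 mm deep, spanning the full gap between the sides. The bottom shelf rests on the floor (its underside at z = 0) and the clear gap between one shelf's top and the next shelf's underside is 360 mm.


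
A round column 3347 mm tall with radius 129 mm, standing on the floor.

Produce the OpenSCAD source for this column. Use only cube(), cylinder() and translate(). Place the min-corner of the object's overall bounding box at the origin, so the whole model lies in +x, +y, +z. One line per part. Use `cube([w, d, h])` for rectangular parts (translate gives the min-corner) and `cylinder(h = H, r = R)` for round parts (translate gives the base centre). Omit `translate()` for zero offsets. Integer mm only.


translate([129, 129, 0]) cylinder(h = 3347, r = 129);


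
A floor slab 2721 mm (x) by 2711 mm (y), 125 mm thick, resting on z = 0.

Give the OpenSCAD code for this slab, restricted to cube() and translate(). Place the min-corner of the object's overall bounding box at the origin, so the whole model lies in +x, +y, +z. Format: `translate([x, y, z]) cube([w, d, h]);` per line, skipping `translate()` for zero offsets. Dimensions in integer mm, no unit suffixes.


cube([2721, 2711, 125]);


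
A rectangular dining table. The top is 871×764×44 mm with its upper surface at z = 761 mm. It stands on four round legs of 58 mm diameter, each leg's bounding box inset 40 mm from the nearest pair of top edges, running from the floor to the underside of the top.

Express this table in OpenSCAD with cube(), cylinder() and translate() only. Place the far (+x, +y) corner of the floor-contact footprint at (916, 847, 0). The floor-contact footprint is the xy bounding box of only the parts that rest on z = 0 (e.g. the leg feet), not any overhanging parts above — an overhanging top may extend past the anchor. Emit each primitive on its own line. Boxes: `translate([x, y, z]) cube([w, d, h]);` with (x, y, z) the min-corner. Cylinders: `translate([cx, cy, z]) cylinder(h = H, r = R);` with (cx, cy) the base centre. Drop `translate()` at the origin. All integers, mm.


translate([85, 123, 717]) cube([871, 764, 44]);
translate([154, 192, 0]) cylinder(h = 717, r = 29);
translate([887, 192, 0]) cylinder(h = 717, r = 29);
translate([154, 818, 0]) cylinder(h = 717, r = 29);
translate([887, 818, 0]) cylinder(h = 717, r = 29);


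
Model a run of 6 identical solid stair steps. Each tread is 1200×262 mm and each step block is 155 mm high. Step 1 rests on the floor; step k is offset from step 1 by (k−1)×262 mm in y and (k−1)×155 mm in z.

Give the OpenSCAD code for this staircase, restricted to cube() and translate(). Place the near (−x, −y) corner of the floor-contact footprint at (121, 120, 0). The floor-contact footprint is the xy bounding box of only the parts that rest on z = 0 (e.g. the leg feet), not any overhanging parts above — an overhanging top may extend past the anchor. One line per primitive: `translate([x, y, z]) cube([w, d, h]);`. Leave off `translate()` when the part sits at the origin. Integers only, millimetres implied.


translate([121, 120, 0]) cube([1200, 262, 155]);
translate([121, 382, 155]) cube([1200, 262, 155]);
translate([121, 644, 310]) cube([1200, 262, 155]);
translate([121, 906, 465]) cube([1200, 262, 155]);
translate([121, 1168, 620]) cube([1200, 262, 155]);
translate([121, 1430, 775]) cube([1200, 262, 155]);


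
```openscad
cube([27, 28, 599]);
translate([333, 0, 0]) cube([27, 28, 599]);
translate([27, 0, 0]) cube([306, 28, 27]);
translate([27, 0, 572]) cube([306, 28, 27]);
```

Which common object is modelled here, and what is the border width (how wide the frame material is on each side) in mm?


A picture frame. The border width is 27 mm.

Four thin pieces enclosing a rectangular opening — a picture frame. The two full-height stiles are 599 mm tall; the top rail sits at z = 572 and is 27 mm tall, so the border above the opening is 599 − 572 = 27 mm, matching the stile x-width.


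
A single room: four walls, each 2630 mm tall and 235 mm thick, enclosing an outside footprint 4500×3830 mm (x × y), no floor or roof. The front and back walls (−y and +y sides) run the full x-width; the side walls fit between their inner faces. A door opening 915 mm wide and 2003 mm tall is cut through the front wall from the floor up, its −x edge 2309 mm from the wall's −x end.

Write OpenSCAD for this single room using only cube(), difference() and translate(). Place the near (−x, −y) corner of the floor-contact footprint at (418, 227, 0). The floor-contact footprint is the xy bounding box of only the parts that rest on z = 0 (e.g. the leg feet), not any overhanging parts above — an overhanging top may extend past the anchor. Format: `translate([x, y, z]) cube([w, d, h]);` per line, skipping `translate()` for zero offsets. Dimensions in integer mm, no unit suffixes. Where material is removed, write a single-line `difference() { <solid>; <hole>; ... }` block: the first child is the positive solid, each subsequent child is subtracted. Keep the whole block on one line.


difference() { translate([418, 227, 0]) cube([4500, 235, 2630]); translate([2727, 227, 0]) cube([915, 235, 2003]); }
translate([418, 3822, 0]) cube([4500, 235, 2630]);
translate([418, 462, 0]) cube([235, 3360, 2630]);
translate([4683, 462, 0]) cube([235, 3360, 2630]);


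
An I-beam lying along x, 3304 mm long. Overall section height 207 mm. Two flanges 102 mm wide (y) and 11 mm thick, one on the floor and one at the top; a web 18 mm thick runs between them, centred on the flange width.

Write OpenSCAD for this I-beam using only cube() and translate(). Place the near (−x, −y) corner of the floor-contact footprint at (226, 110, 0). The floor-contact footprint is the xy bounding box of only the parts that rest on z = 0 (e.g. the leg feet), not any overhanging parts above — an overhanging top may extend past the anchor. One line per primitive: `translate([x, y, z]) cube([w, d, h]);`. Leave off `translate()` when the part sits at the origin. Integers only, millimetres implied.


translate([226, 110, 0]) cube([3304, 102, 11]);
translate([226, 152, 11]) cube([3304, 18, 185]);
translate([226, 110, 196]) cube([3304, 102, 11]);


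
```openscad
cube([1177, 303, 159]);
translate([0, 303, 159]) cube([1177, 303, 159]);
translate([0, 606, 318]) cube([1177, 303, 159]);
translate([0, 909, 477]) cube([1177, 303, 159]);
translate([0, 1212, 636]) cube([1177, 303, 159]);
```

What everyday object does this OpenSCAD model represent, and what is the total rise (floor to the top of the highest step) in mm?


A staircase. The total rise is 795 mm.

5 identical blocks, each offset up and back from the previous — a staircase. Each step is 159 mm tall and there are 5 of them, so the total rise is 5 × 159 = 795 mm.


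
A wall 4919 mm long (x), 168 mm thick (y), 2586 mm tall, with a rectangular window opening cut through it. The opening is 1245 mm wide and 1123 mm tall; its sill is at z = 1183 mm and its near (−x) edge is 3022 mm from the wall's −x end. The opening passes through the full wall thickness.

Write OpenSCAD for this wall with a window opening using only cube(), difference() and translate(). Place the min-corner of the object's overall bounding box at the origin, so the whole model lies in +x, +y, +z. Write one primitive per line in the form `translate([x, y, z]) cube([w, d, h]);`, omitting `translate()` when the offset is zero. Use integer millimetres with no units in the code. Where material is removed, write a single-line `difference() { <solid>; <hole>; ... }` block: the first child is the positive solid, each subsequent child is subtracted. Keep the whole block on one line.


difference() { cube([4919, 168, 2586]); translate([3022, 0, 1183]) cube([1245, 168, 1123]); }


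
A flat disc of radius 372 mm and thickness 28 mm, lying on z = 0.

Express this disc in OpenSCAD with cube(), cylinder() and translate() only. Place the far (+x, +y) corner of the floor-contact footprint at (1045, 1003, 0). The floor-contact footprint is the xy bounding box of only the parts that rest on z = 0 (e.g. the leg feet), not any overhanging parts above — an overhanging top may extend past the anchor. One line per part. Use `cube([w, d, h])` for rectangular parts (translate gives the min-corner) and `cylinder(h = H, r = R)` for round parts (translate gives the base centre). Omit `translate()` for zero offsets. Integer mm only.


translate([673, 631, 0]) cylinder(h = 28, r = 372);


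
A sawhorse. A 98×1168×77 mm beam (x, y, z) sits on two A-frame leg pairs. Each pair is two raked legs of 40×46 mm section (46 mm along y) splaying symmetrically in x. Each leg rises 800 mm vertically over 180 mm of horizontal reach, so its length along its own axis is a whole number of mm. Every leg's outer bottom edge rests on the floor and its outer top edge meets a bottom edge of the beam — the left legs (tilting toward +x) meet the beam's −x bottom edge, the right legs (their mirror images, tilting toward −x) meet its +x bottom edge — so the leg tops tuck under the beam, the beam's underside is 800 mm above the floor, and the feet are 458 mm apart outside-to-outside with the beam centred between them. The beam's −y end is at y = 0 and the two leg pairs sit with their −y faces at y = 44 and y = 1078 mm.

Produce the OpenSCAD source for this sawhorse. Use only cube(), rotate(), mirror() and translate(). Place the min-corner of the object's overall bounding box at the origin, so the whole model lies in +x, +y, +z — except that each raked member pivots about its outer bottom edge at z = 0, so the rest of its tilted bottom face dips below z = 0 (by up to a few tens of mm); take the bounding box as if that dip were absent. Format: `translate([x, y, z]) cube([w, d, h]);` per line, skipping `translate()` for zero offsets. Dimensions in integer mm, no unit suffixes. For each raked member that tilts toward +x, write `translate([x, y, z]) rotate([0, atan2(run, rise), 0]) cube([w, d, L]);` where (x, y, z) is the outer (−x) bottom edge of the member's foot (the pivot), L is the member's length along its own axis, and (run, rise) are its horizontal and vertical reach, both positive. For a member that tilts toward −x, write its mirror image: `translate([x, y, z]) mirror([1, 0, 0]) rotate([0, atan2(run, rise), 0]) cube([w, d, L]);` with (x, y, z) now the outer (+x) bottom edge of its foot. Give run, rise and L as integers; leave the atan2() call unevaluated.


// leg length = √(180² + 800²) = 820
// right-leg outer foot x = 2·180 + 98 = 458
// beam min-corner = (180, 0, 800)
translate([180, 0, 800]) cube([98, 1168, 77]);
translate([0, 44, 0]) rotate([0, atan2(180, 800), 0]) cube([40, 46, 820]);
translate([458, 44, 0]) mirror([1, 0, 0]) rotate([0, atan2(180, 800), 0]) cube([40, 46, 820]);
translate([0, 1078, 0]) rotate([0, atan2(180, 800), 0]) cube([40, 46, 820]);
translate([458, 1078, 0]) mirror([1, 0, 0]) rotate([0, atan2(180, 800), 0]) cube([40, 46, 820]);


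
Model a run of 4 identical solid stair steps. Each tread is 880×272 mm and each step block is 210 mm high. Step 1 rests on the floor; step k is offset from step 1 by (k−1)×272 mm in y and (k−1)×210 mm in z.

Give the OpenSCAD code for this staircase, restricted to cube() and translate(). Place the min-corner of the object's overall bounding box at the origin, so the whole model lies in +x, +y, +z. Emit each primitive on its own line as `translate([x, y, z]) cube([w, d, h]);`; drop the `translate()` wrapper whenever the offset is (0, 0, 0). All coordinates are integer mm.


cube([880, 272, 210]);
translate([0, 272, 210]) cube([880, 272, 210]);
translate([0, 544, 420]) cube([880, 272, 210]);
translate([0, 816, 630]) cube([880, 272, 210]);


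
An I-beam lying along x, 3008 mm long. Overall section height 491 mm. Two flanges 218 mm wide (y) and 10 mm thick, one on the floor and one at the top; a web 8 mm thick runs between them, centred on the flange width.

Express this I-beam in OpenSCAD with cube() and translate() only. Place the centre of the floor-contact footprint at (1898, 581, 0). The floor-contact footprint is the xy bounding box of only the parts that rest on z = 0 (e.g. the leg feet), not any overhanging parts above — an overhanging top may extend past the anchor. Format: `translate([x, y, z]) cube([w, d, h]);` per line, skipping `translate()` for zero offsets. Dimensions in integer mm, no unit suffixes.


translate([394, 472, 0]) cube([3008, 218, 10]);
translate([394, 577, 10]) cube([3008, 8, 471]);
translate([394, 472, 481]) cube([3008, 218, 10]);


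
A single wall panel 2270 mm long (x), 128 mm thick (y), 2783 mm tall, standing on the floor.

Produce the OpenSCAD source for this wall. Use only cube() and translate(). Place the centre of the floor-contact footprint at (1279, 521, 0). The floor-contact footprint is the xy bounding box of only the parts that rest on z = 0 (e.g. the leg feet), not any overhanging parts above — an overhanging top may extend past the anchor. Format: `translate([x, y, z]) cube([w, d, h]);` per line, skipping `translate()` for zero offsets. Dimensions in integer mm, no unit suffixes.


translate([144, 457, 0]) cube([2270, 128, 2783]);


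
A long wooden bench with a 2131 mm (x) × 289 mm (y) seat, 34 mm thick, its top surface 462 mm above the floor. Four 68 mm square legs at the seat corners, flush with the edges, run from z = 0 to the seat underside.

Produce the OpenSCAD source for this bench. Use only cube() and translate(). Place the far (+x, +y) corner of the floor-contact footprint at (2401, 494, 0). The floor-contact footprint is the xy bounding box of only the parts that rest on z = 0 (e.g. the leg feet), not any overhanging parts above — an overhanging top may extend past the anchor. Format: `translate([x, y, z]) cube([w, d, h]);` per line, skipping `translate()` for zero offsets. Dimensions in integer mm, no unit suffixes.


translate([270, 205, 428]) cube([2131, 289, 34]);
translate([270, 205, 0]) cube([68, 68, 428]);
translate([270, 426, 0]) cube([68, 68, 428]);
translate([2333, 205, 0]) cube([68, 68, 428]);
translate([2333, 426, 0]) cube([68, 68, 428]);


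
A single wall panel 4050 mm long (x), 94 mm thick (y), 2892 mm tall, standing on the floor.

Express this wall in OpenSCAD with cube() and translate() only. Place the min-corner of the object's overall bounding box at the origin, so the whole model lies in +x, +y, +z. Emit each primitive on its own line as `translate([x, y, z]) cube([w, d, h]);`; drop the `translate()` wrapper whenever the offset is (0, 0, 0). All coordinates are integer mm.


cube([4050, 94, 2892]);


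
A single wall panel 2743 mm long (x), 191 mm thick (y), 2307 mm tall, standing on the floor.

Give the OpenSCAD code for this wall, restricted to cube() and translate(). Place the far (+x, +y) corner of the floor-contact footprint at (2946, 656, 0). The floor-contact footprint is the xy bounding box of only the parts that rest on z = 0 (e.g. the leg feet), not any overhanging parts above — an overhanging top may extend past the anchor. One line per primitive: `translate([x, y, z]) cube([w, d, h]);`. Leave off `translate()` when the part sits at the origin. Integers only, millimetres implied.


translate([203, 465, 0]) cube([2743, 191, 2307]);


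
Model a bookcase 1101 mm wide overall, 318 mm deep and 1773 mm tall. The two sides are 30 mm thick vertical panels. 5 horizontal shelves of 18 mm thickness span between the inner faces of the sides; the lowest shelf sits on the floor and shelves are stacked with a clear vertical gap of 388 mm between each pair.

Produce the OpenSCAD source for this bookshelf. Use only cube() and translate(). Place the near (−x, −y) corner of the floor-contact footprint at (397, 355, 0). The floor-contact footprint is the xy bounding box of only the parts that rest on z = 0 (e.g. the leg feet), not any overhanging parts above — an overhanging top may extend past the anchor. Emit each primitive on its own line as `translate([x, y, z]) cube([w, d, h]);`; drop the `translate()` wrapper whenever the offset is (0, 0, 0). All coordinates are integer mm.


translate([397, 355, 0]) cube([30, 318, 1773]);
translate([1468, 355, 0]) cube([30, 318, 1773]);
translate([427, 355, 0]) cube([1041, 318, 18]);
translate([427, 355, 406]) cube([1041, 318, 18]);
translate([427, 355, 812]) cube([1041, 318, 18]);
translate([427, 355, 1218]) cube([1041, 318, 18]);
translate([427, 355, 1624]) cube([1041, 318, 18]);


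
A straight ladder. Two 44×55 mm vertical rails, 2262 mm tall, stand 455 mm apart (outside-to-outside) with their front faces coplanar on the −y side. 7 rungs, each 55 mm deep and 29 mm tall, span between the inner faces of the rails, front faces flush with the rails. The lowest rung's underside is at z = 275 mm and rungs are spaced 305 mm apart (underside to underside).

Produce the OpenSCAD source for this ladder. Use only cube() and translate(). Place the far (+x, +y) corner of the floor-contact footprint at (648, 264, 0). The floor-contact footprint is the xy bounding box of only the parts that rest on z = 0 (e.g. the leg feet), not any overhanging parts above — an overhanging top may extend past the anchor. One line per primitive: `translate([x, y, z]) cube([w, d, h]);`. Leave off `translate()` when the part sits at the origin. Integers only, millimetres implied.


translate([193, 209, 0]) cube([44, 55, 2262]);
translate([604, 209, 0]) cube([44, 55, 2262]);
translate([237, 209, 275]) cube([367, 55, 29]);
translate([237, 209, 580]) cube([367, 55, 29]);
translate([237, 209, 885]) cube([367, 55, 29]);
translate([237, 209, 1190]) cube([367, 55, 29]);
translate([237, 209, 1495]) cube([367, 55, 29]);
translate([237, 209, 1800]) cube([367, 55, 29]);
translate([237, 209, 2105]) cube([367, 55, 29]);


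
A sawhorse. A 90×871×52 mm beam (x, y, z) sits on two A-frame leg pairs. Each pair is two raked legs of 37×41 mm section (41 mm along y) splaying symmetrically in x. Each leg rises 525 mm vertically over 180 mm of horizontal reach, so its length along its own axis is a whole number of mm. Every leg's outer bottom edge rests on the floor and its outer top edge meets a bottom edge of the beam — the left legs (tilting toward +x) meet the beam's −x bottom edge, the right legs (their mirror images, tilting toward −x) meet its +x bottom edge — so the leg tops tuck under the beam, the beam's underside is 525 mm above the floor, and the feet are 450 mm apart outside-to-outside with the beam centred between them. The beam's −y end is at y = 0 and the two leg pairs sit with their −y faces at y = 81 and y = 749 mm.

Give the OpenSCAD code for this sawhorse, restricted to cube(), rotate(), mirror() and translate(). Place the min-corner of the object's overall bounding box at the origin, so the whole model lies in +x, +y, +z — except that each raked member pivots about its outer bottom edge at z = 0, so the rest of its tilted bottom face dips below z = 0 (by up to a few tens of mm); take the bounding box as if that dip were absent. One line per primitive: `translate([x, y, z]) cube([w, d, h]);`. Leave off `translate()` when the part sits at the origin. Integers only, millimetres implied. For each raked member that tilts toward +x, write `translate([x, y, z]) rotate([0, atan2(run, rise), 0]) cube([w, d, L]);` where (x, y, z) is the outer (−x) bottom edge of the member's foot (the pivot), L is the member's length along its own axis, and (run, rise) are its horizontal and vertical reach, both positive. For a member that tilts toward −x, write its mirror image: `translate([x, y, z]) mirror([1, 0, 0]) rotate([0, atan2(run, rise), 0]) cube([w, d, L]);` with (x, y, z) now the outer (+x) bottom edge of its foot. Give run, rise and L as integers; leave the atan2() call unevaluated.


translate([180, 0, 525]) cube([90, 871, 52]);
translate([0, 81, 0]) rotate([0, atan2(180, 525), 0]) cube([37, 41, 555]);
translate([450, 81, 0]) mirror([1, 0, 0]) rotate([0, atan2(180, 525), 0]) cube([37, 41, 555]);
translate([0, 749, 0]) rotate([0, atan2(180, 525), 0]) cube([37, 41, 555]);
translate([450, 749, 0]) mirror([1, 0, 0]) rotate([0, atan2(180, 525), 0]) cube([37, 41, 555]);


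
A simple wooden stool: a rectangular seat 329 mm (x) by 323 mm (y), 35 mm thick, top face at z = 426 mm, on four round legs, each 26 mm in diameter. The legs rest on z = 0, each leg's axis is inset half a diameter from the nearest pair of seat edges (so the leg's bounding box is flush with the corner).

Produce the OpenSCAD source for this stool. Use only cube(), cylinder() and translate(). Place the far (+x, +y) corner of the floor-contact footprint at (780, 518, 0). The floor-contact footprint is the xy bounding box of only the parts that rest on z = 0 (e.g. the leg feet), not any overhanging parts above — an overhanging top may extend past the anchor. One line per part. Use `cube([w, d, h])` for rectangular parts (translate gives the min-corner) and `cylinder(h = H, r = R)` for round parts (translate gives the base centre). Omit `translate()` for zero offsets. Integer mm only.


// leg_h = 426 - 35 = 391
translate([451, 195, 391]) cube([329, 323, 35]);
translate([464, 208, 0]) cylinder(h = 391, r = 13);
translate([767, 208, 0]) cylinder(h = 391, r = 13);
translate([464, 505, 0]) cylinder(h = 391, r = 13);
translate([767, 505, 0]) cylinder(h = 391, r = 13);


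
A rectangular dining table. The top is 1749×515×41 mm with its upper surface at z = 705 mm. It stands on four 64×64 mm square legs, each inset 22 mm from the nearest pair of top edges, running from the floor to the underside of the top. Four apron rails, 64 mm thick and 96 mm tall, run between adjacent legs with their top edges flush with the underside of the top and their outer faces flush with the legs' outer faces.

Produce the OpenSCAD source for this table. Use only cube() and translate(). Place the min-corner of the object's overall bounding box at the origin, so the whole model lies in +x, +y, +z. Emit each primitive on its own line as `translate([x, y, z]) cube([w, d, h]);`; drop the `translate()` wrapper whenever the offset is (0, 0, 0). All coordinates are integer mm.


translate([0, 0, 664]) cube([1749, 515, 41]);
translate([22, 22, 0]) cube([64, 64, 664]);
translate([1663, 22, 0]) cube([64, 64, 664]);
translate([22, 429, 0]) cube([64, 64, 664]);
translate([1663, 429, 0]) cube([64, 64, 664]);
translate([86, 22, 568]) cube([1577, 64, 96]);
translate([86, 429, 568]) cube([1577, 64, 96]);
translate([22, 86, 568]) cube([64, 343, 96]);
translate([1663, 86, 568]) cube([64, 343, 96]);


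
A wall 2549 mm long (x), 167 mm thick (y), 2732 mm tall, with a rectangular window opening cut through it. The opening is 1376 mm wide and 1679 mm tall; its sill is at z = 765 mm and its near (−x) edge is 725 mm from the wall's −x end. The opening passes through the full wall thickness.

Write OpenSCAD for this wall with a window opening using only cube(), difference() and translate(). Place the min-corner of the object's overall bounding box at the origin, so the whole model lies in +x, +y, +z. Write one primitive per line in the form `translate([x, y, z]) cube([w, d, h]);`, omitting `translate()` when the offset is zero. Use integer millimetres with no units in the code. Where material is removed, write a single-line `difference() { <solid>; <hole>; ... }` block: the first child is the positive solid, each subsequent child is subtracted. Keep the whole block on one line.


difference() { cube([2549, 167, 2732]); translate([725, 0, 765]) cube([1376, 167, 1679]); }


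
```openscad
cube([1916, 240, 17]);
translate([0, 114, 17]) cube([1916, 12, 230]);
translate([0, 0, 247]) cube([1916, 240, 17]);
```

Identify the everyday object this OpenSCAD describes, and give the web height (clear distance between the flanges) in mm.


An I-beam. The web height is 230 mm.

Two wide flanges with a thin centred web — an I-beam. Overall 264 mm minus two 17 mm flanges gives a web of 264 − 2·17 = 230 mm.


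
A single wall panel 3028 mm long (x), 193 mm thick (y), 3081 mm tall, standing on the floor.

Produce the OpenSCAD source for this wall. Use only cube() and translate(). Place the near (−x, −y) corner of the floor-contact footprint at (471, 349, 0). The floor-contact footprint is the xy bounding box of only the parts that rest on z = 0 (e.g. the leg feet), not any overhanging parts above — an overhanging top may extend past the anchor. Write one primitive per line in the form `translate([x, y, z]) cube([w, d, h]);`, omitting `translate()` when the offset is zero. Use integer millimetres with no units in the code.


translate([471, 349, 0]) cube([3028, 193, 3081]);


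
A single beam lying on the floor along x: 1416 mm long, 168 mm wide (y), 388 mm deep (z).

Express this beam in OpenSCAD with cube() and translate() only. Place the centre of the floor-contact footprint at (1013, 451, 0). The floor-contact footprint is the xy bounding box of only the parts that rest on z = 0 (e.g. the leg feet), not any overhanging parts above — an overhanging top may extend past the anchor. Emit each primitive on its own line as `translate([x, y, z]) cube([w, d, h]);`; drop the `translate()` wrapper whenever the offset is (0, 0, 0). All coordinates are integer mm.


translate([305, 367, 0]) cube([1416, 168, 388]);


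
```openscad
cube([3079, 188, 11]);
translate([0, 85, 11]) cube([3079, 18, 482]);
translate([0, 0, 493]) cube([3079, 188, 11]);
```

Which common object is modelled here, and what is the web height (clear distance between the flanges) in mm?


An I-beam. The web height is 482 mm.

Two wide flanges with a thin centred web — an I-beam. Overall 504 mm minus two 11 mm flanges gives a web of 504 − 2·11 = 482 mm.


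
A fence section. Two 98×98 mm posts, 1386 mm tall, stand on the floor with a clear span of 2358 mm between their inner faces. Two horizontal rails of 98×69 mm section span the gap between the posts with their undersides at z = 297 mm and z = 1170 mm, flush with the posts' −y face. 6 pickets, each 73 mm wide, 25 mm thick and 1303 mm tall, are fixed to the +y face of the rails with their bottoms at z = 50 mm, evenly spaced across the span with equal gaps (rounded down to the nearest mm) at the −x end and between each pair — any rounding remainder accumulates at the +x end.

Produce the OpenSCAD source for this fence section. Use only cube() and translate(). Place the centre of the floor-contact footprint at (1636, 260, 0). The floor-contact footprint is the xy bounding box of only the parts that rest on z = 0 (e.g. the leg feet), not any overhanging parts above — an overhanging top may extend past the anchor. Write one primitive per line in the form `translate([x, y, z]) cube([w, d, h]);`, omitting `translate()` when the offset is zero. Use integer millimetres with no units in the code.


translate([359, 211, 0]) cube([98, 98, 1386]);
translate([2815, 211, 0]) cube([98, 98, 1386]);
translate([457, 211, 297]) cube([2358, 98, 69]);
translate([457, 211, 1170]) cube([2358, 98, 69]);
translate([731, 309, 50]) cube([73, 25, 1303]);
translate([1078, 309, 50]) cube([73, 25, 1303]);
translate([1425, 309, 50]) cube([73, 25, 1303]);
translate([1772, 309, 50]) cube([73, 25, 1303]);
translate([2119, 309, 50]) cube([73, 25, 1303]);
translate([2466, 309, 50]) cube([73, 25, 1303]);


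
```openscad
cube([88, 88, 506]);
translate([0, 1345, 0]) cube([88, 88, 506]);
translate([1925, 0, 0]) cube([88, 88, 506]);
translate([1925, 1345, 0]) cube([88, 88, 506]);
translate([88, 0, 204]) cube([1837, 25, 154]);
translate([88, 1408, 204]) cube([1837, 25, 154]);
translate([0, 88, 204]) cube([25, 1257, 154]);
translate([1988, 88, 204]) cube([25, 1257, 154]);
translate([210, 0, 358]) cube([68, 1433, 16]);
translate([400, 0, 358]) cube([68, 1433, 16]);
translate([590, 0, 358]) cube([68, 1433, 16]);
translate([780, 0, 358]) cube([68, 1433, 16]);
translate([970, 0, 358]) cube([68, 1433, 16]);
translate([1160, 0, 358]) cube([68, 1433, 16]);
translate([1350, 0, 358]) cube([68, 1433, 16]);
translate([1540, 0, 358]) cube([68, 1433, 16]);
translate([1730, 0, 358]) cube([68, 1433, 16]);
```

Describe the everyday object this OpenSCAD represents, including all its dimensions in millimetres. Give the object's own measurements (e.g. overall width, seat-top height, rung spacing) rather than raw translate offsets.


A bed frame 2013 mm long (x) by 1433 mm wide (y). Four 88×88 mm corner posts, 506 mm tall, at the corners of the footprint. Four rails of 25 mm thickness and 154 mm height run between adjacent posts with their undersides at z = 204 mm, their outer faces flush with the outside of the frame (the two x-running rails run between the posts' inner faces; the two y-running rails run between the posts' inner faces). 9 slats, each 68 mm wide (x) and 16 mm thick, lie across the top of the two x-running rails, running the full 1433 mm width of the frame in y; along x they sit between the end posts with a 122 mm gap after the −x posts and between neighbouring slats, leaving 127 mm before the +x posts.


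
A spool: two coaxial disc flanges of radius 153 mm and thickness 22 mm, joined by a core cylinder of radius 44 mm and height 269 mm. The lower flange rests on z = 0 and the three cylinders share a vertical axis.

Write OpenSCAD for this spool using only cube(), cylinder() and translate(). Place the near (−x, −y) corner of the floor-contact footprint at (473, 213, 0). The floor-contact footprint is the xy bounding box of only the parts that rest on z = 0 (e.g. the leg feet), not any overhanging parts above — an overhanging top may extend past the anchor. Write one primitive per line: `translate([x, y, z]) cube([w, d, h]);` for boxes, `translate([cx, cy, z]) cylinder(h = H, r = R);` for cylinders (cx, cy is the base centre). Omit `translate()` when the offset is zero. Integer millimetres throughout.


translate([626, 366, 0]) cylinder(h = 22, r = 153);
translate([626, 366, 22]) cylinder(h = 269, r = 44);
translate([626, 366, 291]) cylinder(h = 22, r = 153);


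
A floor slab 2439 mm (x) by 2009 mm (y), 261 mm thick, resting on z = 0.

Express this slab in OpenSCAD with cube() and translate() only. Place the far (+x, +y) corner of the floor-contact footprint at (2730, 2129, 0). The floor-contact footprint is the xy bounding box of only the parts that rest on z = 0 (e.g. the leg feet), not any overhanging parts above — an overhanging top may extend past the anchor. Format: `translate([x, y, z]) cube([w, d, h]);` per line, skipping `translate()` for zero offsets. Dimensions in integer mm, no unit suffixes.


translate([291, 120, 0]) cube([2439, 2009, 261]);


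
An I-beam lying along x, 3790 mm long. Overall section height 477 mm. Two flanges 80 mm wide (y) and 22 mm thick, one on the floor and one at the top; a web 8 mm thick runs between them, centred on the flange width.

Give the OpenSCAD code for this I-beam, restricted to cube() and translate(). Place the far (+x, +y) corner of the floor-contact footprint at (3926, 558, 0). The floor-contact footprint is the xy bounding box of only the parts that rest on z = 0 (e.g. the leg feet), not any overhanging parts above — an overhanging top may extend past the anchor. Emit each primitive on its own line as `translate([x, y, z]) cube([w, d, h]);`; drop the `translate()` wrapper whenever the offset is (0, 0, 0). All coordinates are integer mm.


translate([136, 478, 0]) cube([3790, 80, 22]);
translate([136, 514, 22]) cube([3790, 8, 433]);
translate([136, 478, 455]) cube([3790, 80, 22]);


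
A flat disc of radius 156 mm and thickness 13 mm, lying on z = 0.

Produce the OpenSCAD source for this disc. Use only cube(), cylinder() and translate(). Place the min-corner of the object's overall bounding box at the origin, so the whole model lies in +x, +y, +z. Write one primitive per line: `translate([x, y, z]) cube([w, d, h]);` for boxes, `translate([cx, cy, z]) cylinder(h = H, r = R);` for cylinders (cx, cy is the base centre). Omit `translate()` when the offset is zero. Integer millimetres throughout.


translate([156, 156, 0]) cylinder(h = 13, r = 156);


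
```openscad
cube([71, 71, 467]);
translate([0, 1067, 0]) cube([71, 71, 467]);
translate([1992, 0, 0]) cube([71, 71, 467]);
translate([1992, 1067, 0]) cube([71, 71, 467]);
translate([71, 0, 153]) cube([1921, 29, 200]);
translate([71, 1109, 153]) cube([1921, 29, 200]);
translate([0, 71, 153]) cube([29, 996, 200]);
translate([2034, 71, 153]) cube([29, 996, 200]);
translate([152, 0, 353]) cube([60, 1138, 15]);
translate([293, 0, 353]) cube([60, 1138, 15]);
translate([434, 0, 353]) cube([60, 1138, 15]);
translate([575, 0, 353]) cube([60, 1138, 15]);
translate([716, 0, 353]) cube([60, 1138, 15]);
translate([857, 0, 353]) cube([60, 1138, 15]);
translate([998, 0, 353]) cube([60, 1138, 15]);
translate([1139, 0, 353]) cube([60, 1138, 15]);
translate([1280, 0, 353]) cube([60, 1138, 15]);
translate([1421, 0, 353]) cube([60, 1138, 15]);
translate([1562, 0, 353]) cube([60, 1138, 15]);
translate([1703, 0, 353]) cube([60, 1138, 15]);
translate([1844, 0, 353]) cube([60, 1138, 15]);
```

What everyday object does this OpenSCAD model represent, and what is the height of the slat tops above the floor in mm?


A bed frame. The slat-top height is 368 mm.

Four posts, four rails, and a row of slats — a bed frame. Slats sit on the rails at z = 153 + 200 = 353; with slat thickness 15, the top is 368 mm.


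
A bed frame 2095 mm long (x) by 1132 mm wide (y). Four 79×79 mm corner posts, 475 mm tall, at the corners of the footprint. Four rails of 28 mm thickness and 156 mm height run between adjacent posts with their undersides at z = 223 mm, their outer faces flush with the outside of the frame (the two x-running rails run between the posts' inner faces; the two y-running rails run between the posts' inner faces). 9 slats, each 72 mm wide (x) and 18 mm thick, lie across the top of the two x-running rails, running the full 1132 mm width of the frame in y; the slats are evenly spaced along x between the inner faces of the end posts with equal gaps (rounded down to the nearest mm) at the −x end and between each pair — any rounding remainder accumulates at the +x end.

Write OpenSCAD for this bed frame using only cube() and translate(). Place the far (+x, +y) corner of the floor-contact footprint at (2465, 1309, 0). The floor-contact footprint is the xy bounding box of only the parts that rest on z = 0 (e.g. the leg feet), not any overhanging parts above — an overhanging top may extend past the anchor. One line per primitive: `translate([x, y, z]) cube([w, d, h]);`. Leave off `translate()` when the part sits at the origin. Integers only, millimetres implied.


translate([370, 177, 0]) cube([79, 79, 475]);
translate([370, 1230, 0]) cube([79, 79, 475]);
translate([2386, 177, 0]) cube([79, 79, 475]);
translate([2386, 1230, 0]) cube([79, 79, 475]);
translate([449, 177, 223]) cube([1937, 28, 156]);
translate([449, 1281, 223]) cube([1937, 28, 156]);
translate([370, 256, 223]) cube([28, 974, 156]);
translate([2437, 256, 223]) cube([28, 974, 156]);
translate([577, 177, 379]) cube([72, 1132, 18]);
translate([777, 177, 379]) cube([72, 1132, 18]);
translate([977, 177, 379]) cube([72, 1132, 18]);
translate([1177, 177, 379]) cube([72, 1132, 18]);
translate([1377, 177, 379]) cube([72, 1132, 18]);
translate([1577, 177, 379]) cube([72, 1132, 18]);
translate([1777, 177, 379]) cube([72, 1132, 18]);
translate([1977, 177, 379]) cube([72, 1132, 18]);
translate([2177, 177, 379]) cube([72, 1132, 18]);


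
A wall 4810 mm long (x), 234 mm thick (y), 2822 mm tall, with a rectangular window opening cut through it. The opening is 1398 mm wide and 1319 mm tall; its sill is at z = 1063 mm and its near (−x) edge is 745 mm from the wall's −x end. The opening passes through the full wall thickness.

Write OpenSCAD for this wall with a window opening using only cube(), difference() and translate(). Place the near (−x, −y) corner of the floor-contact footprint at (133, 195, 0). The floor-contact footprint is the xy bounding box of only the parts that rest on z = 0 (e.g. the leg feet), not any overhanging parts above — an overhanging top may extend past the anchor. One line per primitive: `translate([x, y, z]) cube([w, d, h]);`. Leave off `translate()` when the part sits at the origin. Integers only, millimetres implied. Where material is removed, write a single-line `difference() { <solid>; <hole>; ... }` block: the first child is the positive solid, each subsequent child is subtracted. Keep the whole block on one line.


difference() { translate([133, 195, 0]) cube([4810, 234, 2822]); translate([878, 195, 1063]) cube([1398, 234, 1319]); }


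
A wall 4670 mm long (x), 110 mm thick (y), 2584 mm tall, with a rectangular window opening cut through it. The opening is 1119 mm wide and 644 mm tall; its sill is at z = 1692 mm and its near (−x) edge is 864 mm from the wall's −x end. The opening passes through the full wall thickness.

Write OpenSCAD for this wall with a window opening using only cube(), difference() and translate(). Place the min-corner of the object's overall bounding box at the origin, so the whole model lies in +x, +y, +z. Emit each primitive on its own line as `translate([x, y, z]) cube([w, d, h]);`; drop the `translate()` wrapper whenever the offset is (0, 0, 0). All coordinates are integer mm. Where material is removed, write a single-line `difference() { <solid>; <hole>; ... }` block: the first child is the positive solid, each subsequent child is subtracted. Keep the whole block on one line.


difference() { cube([4670, 110, 2584]); translate([864, 0, 1692]) cube([1119, 110, 644]); }
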